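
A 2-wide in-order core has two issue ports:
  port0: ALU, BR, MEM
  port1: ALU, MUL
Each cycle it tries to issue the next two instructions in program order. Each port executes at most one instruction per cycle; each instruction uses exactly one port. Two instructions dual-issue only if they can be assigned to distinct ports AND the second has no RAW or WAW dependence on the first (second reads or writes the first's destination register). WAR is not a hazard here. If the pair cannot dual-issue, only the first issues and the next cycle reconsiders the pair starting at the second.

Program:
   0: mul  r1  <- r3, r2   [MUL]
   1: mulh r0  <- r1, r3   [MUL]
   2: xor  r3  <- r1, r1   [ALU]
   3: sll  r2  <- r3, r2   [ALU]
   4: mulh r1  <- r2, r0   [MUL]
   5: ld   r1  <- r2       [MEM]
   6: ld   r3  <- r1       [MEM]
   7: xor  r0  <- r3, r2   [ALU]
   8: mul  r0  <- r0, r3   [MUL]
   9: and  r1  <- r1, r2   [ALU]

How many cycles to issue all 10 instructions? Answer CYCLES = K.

CYCLES = 8

  cy0 -> i0 (mul) no-port MUL/MUL
  cy1 -> i1/i2 (mulh+xor) 2-wide
  cy2 -> i3 (sll) RAW r2
  cy3 -> i4 (mulh) WAW r1
  cy4 -> i5 (ld) no-port MEM/MEM
  cy5 -> i6 (ld) RAW r3
  cy6 -> i7 (xor) RAW+WAW r0
  cy7 -> i8/i9 (mul+and) 2-wide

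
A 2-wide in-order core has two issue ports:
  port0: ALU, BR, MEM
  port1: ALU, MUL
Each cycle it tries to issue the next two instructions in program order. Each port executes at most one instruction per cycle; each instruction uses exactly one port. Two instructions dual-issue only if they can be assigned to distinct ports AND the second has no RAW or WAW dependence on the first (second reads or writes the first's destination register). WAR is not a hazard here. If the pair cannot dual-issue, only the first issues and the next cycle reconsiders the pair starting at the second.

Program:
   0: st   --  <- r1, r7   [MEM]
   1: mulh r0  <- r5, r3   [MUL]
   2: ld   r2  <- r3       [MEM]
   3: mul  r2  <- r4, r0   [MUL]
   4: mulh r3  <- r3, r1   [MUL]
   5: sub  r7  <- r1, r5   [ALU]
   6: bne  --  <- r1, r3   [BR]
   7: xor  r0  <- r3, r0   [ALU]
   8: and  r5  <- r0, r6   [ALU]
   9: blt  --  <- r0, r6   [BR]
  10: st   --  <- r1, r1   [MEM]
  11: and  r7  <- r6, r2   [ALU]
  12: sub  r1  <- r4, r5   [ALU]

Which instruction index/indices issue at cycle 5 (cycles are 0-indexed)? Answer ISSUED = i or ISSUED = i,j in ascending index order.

ISSUED = 8,9

[0] i0+i1  st.MEM;mulh.MUL  -- 2-wide
[1] i2  ld.MEM  -- WAW r2
[2] i3  mul.MUL  -- no-port MUL/MUL
[3] i4+i5  mulh.MUL;sub.ALU  -- 2-wide
[4] i6+i7  bne.BR;xor.ALU  -- 2-wide
[5] i8+i9  and.ALU;blt.BR  -- 2-wide
[6] i10+i11  st.MEM;and.ALU  -- 2-wide
[7] i12  sub.ALU  -- tail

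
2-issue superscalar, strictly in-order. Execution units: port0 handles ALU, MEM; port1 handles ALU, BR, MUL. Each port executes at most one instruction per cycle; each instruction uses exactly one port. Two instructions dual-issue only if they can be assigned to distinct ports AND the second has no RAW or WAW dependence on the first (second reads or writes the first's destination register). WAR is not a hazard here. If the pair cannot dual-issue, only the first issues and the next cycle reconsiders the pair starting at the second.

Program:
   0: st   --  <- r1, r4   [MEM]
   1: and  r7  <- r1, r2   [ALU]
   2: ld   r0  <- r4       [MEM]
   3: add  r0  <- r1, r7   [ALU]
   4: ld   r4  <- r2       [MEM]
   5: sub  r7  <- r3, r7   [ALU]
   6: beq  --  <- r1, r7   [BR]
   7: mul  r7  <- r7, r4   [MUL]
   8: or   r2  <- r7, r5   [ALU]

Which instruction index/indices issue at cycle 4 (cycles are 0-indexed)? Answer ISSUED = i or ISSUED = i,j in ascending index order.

c0: i0&i1 st.MEM/and.ALU  2-wide
c1: i2 ld.MEM  WAW r0
c2: i3&i4 add.ALU/ld.MEM  2-wide
c3: i5 sub.ALU  RAW r7
c4: i6 beq.BR  no-port BR/MUL
c5: i7 mul.MUL  RAW r7
c6: i8 or.ALU  tail

ISSUED = 6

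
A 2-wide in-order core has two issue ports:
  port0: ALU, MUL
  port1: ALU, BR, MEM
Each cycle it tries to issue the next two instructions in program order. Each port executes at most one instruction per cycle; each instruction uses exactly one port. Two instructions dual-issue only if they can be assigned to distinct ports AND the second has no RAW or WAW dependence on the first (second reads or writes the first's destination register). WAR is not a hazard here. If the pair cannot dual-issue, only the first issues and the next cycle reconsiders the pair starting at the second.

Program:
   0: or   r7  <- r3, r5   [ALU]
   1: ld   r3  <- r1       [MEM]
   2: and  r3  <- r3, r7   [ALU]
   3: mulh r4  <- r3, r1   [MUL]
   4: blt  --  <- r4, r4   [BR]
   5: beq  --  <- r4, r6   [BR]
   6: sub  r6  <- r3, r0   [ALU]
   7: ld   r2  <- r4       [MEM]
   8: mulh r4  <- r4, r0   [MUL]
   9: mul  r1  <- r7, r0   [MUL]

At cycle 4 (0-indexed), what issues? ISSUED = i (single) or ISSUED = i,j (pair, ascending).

ISSUED = 5,6

[0] i0&i1  or ld  -- dual
[1] i2  and  -- RAW r3
[2] i3  mulh  -- RAW r4
[3] i4  blt  -- no-port BR/BR
[4] i5&i6  beq sub  -- dual
[5] i7&i8  ld mulh  -- dual
[6] i9  mul  -- tail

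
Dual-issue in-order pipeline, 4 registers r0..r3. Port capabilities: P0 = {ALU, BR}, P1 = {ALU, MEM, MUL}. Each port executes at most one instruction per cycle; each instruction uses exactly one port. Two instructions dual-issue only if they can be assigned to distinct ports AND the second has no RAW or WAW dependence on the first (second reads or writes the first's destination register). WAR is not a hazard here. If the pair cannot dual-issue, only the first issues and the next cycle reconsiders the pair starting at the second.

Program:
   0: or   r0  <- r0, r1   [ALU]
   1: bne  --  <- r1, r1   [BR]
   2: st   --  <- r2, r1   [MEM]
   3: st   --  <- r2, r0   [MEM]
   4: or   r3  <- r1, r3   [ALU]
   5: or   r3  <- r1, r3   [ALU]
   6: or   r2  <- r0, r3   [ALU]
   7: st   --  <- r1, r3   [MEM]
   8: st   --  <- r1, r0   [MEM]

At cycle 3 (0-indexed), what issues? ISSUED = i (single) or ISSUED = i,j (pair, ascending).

#0 head=0: or.ALU;bne.BR i0,i1 2-wide
#1 head=2: st.MEM i2 no-port MEM/MEM
#2 head=3: st.MEM;or.ALU i3,i4 2-wide
#3 head=5: or.ALU i5 RAW r3
#4 head=6: or.ALU;st.MEM i6,i7 2-wide
#5 head=8: st.MEM i8 tail

ISSUED = 5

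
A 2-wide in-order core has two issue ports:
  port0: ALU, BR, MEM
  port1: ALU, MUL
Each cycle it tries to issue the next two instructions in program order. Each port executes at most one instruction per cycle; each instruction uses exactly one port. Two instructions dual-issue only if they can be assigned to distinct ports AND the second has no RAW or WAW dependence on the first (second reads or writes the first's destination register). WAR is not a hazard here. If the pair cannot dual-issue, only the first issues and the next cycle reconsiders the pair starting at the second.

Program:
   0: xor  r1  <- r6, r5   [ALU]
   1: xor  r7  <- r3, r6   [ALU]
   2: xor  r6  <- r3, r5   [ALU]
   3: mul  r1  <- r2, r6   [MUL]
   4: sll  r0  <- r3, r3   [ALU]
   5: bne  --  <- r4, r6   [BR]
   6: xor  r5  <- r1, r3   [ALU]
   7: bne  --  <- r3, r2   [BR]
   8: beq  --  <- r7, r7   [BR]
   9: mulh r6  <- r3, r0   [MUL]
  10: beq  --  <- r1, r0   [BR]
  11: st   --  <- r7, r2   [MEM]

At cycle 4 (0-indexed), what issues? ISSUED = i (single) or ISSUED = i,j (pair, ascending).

ISSUED = 7

0. xor;xor @i0,i1  | 2-wide
1. xor @i2  | RAW r6
2. mul;sll @i3,i4  | 2-wide
3. bne;xor @i5,i6  | 2-wide
4. bne @i7  | no-port BR/BR
5. beq;mulh @i8,i9  | 2-wide
6. beq @i10  | no-port BR/MEM
7. st @i11  | tail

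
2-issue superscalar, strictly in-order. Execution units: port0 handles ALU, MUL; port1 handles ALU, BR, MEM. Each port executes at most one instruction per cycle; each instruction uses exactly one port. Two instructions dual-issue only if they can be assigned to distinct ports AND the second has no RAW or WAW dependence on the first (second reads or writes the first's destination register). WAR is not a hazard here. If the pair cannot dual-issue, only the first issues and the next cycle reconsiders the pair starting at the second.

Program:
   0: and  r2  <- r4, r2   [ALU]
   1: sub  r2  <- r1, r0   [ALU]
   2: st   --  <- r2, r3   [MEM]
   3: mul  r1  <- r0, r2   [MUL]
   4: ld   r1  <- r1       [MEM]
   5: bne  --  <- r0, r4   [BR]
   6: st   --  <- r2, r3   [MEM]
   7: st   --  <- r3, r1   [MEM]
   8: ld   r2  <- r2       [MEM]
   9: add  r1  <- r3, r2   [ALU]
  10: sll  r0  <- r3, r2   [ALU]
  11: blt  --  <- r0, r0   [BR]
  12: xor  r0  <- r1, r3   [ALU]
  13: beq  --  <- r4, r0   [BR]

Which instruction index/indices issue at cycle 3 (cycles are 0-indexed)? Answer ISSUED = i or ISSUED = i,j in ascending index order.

  cy0 -> i0 (and.ALU) WAW r2
  cy1 -> i1 (sub.ALU) RAW r2
  cy2 -> i2/i3 (st.MEM mul.MUL) 2-wide
  cy3 -> i4 (ld.MEM) no-port MEM/BR
  cy4 -> i5 (bne.BR) no-port BR/MEM
  cy5 -> i6 (st.MEM) no-port MEM/MEM
  cy6 -> i7 (st.MEM) no-port MEM/MEM
  cy7 -> i8 (ld.MEM) RAW r2
  cy8 -> i9/i10 (add.ALU sll.ALU) 2-wide
  cy9 -> i11/i12 (blt.BR xor.ALU) 2-wide
  cy10 -> i13 (beq.BR) tail

ISSUED = 4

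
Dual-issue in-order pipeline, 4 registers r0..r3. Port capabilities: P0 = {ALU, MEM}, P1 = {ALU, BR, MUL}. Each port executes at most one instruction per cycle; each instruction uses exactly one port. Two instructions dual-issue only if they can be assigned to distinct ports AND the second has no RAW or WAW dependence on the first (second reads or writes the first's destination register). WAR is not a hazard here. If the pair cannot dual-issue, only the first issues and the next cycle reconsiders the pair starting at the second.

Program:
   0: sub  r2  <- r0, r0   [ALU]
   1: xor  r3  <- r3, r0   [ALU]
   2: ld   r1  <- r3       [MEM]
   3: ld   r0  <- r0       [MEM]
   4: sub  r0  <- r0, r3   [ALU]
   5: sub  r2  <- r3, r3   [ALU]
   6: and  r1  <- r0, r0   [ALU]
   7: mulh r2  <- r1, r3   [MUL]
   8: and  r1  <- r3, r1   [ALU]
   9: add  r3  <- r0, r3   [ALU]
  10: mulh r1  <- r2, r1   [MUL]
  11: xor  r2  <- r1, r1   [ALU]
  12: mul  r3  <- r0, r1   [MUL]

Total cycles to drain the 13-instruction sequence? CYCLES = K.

CYCLES = 8

[0] i0/i1  sub xor  -- 2-wide
[1] i2  ld  -- no-port MEM/MEM
[2] i3  ld  -- RAW+WAW r0
[3] i4/i5  sub sub  -- 2-wide
[4] i6  and  -- RAW r1
[5] i7/i8  mulh and  -- 2-wide
[6] i9/i10  add mulh  -- 2-wide
[7] i11/i12  xor mul  -- 2-wide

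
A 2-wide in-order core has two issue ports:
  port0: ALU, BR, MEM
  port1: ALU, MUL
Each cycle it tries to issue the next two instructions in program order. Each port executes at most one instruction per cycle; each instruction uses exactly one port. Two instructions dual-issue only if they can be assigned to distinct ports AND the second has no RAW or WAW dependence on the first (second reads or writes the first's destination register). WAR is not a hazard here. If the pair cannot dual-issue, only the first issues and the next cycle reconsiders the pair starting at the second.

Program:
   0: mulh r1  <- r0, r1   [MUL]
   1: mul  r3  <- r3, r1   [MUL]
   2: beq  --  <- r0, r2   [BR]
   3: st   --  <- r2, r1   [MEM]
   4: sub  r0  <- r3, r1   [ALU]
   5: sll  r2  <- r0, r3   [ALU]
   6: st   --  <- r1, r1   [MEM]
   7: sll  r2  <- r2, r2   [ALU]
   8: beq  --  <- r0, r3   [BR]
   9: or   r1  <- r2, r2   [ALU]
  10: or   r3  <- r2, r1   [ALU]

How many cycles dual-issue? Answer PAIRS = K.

c0: i0 mulh  no-port MUL/MUL
c1: i1,i2 mul beq  pair
c2: i3,i4 st sub  pair
c3: i5,i6 sll st  pair
c4: i7,i8 sll beq  pair
c5: i9 or  RAW r1
c6: i10 or  tail

PAIRS = 4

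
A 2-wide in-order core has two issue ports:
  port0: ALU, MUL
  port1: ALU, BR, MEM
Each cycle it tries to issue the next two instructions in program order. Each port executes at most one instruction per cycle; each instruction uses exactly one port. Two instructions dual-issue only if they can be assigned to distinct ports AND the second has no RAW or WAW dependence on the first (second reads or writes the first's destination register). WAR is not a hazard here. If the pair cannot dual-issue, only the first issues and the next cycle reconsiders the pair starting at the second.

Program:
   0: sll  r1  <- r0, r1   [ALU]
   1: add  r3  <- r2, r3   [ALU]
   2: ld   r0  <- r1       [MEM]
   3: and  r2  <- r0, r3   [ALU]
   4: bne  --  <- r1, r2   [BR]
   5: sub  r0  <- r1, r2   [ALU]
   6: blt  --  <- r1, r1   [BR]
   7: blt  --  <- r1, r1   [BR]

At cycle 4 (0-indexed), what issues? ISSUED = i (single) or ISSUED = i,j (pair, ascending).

  cy0 -> i0&i1 (sll add) pair
  cy1 -> i2 (ld) RAW r0
  cy2 -> i3 (and) RAW r2
  cy3 -> i4&i5 (bne sub) pair
  cy4 -> i6 (blt) no-port BR/BR
  cy5 -> i7 (blt) tail

ISSUED = 6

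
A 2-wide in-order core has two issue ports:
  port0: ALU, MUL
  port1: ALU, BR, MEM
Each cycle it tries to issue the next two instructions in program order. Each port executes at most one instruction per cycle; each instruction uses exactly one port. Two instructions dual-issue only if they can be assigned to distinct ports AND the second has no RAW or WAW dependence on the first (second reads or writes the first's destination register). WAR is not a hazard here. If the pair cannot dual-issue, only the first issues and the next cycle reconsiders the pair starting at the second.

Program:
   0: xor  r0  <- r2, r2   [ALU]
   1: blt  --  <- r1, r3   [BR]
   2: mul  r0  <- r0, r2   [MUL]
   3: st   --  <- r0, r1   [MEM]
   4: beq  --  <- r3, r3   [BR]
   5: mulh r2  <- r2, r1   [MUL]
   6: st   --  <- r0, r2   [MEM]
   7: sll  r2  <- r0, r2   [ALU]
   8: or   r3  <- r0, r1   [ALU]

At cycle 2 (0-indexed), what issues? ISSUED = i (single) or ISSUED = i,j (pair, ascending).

0. xor+blt @i0&i1  | dual
1. mul @i2  | RAW r0
2. st @i3  | no-port MEM/BR
3. beq+mulh @i4&i5  | dual
4. st+sll @i6&i7  | dual
5. or @i8  | tail

ISSUED = 3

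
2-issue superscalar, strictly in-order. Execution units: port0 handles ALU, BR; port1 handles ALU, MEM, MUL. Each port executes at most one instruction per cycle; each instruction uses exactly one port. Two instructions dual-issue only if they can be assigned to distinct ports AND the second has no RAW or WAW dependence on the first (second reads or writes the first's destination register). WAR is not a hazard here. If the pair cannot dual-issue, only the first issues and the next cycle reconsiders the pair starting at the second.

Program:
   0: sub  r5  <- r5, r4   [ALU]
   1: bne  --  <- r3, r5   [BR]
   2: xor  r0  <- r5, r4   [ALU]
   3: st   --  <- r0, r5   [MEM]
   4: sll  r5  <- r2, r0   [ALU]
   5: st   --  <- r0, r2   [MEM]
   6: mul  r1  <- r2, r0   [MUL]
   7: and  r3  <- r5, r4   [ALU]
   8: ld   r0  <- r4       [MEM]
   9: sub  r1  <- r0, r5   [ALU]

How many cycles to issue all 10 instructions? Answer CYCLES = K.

CYCLES = 7

c0: i0 sub  RAW r5
c1: i1/i2 bne+xor  pair
c2: i3/i4 st+sll  pair
c3: i5 st  no-port MEM/MUL
c4: i6/i7 mul+and  pair
c5: i8 ld  RAW r0
c6: i9 sub  tail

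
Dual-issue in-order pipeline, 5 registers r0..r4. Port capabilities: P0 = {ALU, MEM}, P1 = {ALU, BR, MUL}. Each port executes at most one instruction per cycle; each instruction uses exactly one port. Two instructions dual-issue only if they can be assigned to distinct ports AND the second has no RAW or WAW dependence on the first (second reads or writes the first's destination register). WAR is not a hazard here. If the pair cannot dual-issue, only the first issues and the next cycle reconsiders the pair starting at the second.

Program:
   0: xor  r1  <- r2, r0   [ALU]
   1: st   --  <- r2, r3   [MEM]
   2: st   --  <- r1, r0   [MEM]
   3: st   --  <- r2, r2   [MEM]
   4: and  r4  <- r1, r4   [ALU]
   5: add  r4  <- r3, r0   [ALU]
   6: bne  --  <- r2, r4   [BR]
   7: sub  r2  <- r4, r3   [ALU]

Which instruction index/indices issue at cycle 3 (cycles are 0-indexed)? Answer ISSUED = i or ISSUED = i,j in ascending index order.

ISSUED = 5

#0 head=0: xor.ALU;st.MEM i0+i1 dual
#1 head=2: st.MEM i2 no-port MEM/MEM
#2 head=3: st.MEM;and.ALU i3+i4 dual
#3 head=5: add.ALU i5 RAW r4
#4 head=6: bne.BR;sub.ALU i6+i7 dual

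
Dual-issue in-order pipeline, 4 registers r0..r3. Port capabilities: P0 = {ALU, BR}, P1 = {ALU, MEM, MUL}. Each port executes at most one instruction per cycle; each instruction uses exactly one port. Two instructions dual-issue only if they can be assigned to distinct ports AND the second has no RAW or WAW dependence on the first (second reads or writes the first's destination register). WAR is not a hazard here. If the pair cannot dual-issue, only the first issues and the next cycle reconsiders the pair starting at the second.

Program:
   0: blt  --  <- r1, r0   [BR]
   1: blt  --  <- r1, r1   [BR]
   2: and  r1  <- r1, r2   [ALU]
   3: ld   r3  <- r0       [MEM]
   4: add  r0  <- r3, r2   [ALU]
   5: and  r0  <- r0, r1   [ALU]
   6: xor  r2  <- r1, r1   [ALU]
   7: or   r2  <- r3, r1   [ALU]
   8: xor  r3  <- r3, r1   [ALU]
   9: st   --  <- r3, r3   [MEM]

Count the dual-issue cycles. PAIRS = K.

PAIRS = 3

[0] i0  blt.BR  -- no-port BR/BR
[1] i1+i2  blt.BR and.ALU  -- dual
[2] i3  ld.MEM  -- RAW r3
[3] i4  add.ALU  -- RAW+WAW r0
[4] i5+i6  and.ALU xor.ALU  -- dual
[5] i7+i8  or.ALU xor.ALU  -- dual
[6] i9  st.MEM  -- tail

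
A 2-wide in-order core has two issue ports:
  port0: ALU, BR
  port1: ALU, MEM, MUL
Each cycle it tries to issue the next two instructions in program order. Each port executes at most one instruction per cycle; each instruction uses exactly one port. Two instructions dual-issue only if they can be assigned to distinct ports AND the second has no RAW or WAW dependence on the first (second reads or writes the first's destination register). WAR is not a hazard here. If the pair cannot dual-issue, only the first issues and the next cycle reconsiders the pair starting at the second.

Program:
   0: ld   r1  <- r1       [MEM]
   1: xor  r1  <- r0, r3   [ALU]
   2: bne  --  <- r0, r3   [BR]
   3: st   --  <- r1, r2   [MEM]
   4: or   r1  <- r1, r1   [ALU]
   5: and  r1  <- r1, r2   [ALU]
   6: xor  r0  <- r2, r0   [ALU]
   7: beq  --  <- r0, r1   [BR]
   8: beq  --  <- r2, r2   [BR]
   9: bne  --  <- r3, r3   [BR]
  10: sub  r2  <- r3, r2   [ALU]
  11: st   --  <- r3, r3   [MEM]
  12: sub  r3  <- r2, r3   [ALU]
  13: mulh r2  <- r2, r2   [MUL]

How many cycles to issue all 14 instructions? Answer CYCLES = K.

CYCLES = 9

c0: i0 ld  WAW r1
c1: i1&i2 xor+bne  dual
c2: i3&i4 st+or  dual
c3: i5&i6 and+xor  dual
c4: i7 beq  no-port BR/BR
c5: i8 beq  no-port BR/BR
c6: i9&i10 bne+sub  dual
c7: i11&i12 st+sub  dual
c8: i13 mulh  tail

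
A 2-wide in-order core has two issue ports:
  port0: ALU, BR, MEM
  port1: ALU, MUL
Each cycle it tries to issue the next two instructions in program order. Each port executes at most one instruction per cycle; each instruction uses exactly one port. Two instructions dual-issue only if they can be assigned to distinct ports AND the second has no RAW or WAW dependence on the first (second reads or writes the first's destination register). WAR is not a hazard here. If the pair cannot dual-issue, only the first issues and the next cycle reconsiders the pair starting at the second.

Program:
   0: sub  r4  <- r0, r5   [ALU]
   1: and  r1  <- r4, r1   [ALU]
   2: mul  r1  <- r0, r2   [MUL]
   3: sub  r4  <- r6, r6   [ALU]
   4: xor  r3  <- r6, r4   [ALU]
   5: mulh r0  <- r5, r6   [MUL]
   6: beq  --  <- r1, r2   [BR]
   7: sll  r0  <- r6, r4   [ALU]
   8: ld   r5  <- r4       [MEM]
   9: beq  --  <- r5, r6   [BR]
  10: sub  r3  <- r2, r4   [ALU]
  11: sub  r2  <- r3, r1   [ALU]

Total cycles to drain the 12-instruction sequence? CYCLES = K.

#0 head=0: sub.ALU i0 RAW r4
#1 head=1: and.ALU i1 WAW r1
#2 head=2: mul.MUL/sub.ALU i2,i3 dual
#3 head=4: xor.ALU/mulh.MUL i4,i5 dual
#4 head=6: beq.BR/sll.ALU i6,i7 dual
#5 head=8: ld.MEM i8 no-port MEM/BR
#6 head=9: beq.BR/sub.ALU i9,i10 dual
#7 head=11: sub.ALU i11 tail

CYCLES = 8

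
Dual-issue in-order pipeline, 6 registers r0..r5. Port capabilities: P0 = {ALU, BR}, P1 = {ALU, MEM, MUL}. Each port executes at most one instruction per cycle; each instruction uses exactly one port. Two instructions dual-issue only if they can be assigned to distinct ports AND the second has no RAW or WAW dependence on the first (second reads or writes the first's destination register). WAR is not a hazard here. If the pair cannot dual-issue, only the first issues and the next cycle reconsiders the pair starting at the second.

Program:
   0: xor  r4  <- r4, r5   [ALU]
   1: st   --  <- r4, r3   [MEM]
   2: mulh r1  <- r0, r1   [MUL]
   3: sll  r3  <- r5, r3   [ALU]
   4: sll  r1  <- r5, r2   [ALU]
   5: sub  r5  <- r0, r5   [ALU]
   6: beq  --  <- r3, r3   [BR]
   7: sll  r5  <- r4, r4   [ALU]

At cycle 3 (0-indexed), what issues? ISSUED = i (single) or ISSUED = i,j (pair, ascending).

ISSUED = 4,5

#0 head=0: xor i0 RAW r4
#1 head=1: st i1 no-port MEM/MUL
#2 head=2: mulh;sll i2&i3 2-wide
#3 head=4: sll;sub i4&i5 2-wide
#4 head=6: beq;sll i6&i7 2-wide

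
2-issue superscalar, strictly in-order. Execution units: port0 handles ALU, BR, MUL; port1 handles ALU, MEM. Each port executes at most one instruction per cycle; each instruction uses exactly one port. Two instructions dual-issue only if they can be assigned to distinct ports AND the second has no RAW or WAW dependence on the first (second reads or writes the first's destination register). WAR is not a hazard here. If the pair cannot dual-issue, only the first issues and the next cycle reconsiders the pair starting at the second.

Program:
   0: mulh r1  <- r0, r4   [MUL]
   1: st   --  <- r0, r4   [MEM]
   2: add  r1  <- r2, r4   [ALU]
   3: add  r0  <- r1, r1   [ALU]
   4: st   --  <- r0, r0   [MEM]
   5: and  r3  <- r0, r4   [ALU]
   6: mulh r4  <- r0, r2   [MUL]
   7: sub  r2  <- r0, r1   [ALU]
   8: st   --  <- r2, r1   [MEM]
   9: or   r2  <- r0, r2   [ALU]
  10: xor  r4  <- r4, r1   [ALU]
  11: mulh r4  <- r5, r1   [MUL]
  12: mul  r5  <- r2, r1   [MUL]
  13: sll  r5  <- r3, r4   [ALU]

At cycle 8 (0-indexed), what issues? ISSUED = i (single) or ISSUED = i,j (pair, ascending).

ISSUED = 12

0. mulh.MUL+st.MEM @i0,i1  | pair
1. add.ALU @i2  | RAW r1
2. add.ALU @i3  | RAW r0
3. st.MEM+and.ALU @i4,i5  | pair
4. mulh.MUL+sub.ALU @i6,i7  | pair
5. st.MEM+or.ALU @i8,i9  | pair
6. xor.ALU @i10  | WAW r4
7. mulh.MUL @i11  | no-port MUL/MUL
8. mul.MUL @i12  | WAW r5
9. sll.ALU @i13  | tail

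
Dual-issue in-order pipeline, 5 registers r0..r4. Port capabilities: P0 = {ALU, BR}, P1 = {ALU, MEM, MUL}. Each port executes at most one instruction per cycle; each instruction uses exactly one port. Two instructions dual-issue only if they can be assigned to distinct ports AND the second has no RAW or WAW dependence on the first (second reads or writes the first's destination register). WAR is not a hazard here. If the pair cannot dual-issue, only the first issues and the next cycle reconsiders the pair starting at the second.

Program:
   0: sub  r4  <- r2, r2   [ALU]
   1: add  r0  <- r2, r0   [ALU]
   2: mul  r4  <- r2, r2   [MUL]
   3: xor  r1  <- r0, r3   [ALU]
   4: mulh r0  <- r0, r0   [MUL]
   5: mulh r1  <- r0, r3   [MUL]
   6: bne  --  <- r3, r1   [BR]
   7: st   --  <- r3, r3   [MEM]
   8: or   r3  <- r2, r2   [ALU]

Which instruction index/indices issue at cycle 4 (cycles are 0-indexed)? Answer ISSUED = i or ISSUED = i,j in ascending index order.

  cy0 -> i0/i1 (sub.ALU/add.ALU) dual
  cy1 -> i2/i3 (mul.MUL/xor.ALU) dual
  cy2 -> i4 (mulh.MUL) no-port MUL/MUL
  cy3 -> i5 (mulh.MUL) RAW r1
  cy4 -> i6/i7 (bne.BR/st.MEM) dual
  cy5 -> i8 (or.ALU) tail

ISSUED = 6,7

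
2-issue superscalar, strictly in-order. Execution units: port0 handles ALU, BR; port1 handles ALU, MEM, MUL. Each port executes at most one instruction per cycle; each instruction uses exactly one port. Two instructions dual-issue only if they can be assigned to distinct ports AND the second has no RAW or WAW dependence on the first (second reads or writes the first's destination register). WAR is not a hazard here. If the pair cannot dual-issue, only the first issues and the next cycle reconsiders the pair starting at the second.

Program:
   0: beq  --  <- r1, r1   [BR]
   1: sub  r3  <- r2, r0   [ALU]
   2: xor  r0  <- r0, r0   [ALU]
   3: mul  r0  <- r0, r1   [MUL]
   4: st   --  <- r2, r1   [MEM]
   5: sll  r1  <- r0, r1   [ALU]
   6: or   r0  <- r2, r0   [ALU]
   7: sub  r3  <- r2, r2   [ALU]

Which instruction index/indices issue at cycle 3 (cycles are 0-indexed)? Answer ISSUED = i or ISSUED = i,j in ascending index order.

  cy0 -> i0/i1 (beq+sub) pair
  cy1 -> i2 (xor) RAW+WAW r0
  cy2 -> i3 (mul) no-port MUL/MEM
  cy3 -> i4/i5 (st+sll) pair
  cy4 -> i6/i7 (or+sub) pair

ISSUED = 4,5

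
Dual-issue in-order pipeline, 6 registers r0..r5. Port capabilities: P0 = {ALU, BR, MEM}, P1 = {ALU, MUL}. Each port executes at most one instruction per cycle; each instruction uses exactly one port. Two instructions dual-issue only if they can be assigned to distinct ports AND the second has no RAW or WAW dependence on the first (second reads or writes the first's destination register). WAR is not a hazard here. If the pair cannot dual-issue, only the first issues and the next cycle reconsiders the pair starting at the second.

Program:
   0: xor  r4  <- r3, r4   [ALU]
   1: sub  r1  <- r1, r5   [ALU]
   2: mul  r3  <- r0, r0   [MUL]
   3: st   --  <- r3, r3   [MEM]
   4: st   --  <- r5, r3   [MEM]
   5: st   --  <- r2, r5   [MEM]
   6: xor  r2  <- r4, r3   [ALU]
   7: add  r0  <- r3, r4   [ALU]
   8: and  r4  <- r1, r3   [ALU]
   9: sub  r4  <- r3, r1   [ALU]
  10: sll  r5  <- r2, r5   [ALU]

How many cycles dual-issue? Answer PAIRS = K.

PAIRS = 4

t=0 i0&i1:xor.ALU/sub.ALU ; 2-wide
t=1 i2:mul.MUL ; RAW r3
t=2 i3:st.MEM ; no-port MEM/MEM
t=3 i4:st.MEM ; no-port MEM/MEM
t=4 i5&i6:st.MEM/xor.ALU ; 2-wide
t=5 i7&i8:add.ALU/and.ALU ; 2-wide
t=6 i9&i10:sub.ALU/sll.ALU ; 2-wide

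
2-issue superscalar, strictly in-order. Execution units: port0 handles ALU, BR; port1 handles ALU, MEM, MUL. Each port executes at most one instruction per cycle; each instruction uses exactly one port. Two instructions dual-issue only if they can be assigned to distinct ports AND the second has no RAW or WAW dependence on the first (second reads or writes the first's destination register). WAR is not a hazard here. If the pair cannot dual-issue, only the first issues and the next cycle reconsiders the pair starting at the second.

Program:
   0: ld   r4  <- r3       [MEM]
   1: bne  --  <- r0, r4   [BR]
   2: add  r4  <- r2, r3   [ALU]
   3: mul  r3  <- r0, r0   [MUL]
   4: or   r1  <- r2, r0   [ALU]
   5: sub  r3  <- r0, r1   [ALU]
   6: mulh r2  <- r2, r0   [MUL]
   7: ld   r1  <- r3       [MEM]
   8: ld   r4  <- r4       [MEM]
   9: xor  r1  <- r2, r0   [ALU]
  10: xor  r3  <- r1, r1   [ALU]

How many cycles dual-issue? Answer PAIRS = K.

#0 head=0: ld.MEM i0 RAW r4
#1 head=1: bne.BR add.ALU i1&i2 2-wide
#2 head=3: mul.MUL or.ALU i3&i4 2-wide
#3 head=5: sub.ALU mulh.MUL i5&i6 2-wide
#4 head=7: ld.MEM i7 no-port MEM/MEM
#5 head=8: ld.MEM xor.ALU i8&i9 2-wide
#6 head=10: xor.ALU i10 tail

PAIRS = 4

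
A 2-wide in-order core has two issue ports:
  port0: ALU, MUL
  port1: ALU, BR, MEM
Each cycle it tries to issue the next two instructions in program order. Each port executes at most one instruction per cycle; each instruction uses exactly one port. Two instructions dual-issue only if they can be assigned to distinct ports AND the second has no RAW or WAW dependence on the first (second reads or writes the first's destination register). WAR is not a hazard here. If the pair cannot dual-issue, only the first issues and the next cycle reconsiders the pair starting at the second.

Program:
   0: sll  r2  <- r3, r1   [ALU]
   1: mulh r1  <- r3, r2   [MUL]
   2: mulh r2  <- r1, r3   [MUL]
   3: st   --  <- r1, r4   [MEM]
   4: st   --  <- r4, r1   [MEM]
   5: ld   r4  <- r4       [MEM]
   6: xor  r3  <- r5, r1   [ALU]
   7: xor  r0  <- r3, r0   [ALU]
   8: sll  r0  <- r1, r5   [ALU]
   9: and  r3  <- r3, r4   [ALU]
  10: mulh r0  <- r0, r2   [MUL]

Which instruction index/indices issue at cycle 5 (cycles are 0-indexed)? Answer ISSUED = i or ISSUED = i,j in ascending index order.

ISSUED = 7

  cy0 -> i0 (sll.ALU) RAW r2
  cy1 -> i1 (mulh.MUL) no-port MUL/MUL
  cy2 -> i2/i3 (mulh.MUL+st.MEM) pair
  cy3 -> i4 (st.MEM) no-port MEM/MEM
  cy4 -> i5/i6 (ld.MEM+xor.ALU) pair
  cy5 -> i7 (xor.ALU) WAW r0
  cy6 -> i8/i9 (sll.ALU+and.ALU) pair
  cy7 -> i10 (mulh.MUL) tail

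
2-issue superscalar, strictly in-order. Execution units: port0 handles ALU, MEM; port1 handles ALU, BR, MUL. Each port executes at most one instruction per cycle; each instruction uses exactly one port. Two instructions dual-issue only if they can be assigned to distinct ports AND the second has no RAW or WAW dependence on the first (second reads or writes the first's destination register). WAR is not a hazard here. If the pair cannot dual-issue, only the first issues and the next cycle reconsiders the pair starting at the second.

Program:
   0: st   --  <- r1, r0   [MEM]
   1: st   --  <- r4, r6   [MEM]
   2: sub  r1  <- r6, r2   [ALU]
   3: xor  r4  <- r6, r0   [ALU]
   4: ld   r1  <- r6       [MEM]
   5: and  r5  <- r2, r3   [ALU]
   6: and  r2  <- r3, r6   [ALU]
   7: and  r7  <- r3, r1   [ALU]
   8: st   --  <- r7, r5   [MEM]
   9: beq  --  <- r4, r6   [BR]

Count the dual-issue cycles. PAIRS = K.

  cy0 -> i0 (st) no-port MEM/MEM
  cy1 -> i1/i2 (st;sub) 2-wide
  cy2 -> i3/i4 (xor;ld) 2-wide
  cy3 -> i5/i6 (and;and) 2-wide
  cy4 -> i7 (and) RAW r7
  cy5 -> i8/i9 (st;beq) 2-wide

PAIRS = 4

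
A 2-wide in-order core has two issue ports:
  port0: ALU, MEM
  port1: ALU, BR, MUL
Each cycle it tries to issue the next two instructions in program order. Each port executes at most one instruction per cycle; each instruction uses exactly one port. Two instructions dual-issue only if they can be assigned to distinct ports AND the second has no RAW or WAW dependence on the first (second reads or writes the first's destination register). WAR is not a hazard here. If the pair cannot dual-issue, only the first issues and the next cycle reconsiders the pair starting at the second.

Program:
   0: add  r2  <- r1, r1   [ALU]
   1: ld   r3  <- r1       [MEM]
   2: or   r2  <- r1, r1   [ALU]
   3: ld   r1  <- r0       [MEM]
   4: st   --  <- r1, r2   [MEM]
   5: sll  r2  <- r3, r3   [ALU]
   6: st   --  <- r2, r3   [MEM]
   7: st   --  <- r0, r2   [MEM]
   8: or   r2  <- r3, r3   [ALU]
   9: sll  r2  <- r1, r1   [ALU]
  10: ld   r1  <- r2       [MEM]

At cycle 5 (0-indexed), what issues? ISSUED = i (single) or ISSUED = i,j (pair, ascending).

ISSUED = 9

0. add;ld @i0,i1  | pair
1. or;ld @i2,i3  | pair
2. st;sll @i4,i5  | pair
3. st @i6  | no-port MEM/MEM
4. st;or @i7,i8  | pair
5. sll @i9  | RAW r2
6. ld @i10  | tail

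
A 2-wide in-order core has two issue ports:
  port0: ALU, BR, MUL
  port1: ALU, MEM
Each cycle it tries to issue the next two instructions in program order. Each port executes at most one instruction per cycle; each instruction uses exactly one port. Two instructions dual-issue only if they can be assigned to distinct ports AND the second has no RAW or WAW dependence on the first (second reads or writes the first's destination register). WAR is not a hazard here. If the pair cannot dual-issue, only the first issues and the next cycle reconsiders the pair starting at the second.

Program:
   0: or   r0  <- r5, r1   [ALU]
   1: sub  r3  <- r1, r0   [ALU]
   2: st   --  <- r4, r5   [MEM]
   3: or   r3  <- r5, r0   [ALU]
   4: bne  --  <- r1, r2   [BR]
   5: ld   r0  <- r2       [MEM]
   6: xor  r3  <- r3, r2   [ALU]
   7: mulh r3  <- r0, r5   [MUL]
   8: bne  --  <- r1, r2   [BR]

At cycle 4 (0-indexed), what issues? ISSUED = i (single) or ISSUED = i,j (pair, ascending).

ISSUED = 7

#0 head=0: or.ALU i0 RAW r0
#1 head=1: sub.ALU/st.MEM i1+i2 dual
#2 head=3: or.ALU/bne.BR i3+i4 dual
#3 head=5: ld.MEM/xor.ALU i5+i6 dual
#4 head=7: mulh.MUL i7 no-port MUL/BR
#5 head=8: bne.BR i8 tail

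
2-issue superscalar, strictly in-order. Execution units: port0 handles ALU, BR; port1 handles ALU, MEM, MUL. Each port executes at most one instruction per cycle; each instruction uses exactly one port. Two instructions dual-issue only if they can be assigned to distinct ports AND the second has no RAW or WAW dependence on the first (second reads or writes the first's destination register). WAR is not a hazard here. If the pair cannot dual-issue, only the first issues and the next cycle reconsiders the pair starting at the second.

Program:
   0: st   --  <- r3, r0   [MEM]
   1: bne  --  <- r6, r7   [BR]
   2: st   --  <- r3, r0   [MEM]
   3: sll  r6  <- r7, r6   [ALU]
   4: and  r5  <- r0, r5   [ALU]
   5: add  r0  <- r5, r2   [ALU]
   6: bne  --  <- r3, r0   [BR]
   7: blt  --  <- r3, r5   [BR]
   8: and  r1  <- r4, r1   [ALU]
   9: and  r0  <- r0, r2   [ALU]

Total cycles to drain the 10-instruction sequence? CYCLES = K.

CYCLES = 7

#0 head=0: st.MEM bne.BR i0,i1 pair
#1 head=2: st.MEM sll.ALU i2,i3 pair
#2 head=4: and.ALU i4 RAW r5
#3 head=5: add.ALU i5 RAW r0
#4 head=6: bne.BR i6 no-port BR/BR
#5 head=7: blt.BR and.ALU i7,i8 pair
#6 head=9: and.ALU i9 tail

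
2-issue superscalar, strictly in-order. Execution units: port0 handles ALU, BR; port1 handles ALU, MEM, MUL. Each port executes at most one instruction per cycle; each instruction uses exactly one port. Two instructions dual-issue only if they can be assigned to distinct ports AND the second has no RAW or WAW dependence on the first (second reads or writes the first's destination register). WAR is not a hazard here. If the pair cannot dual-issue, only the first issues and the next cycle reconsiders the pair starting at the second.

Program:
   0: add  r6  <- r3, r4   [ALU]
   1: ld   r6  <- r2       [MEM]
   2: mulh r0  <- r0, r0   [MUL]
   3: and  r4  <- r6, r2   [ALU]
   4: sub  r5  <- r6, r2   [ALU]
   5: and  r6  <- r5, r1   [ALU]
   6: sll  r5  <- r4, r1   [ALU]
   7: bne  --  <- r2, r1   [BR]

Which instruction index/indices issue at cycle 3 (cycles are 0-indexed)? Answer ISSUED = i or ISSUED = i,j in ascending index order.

[0] i0  add  -- WAW r6
[1] i1  ld  -- no-port MEM/MUL
[2] i2,i3  mulh;and  -- 2-wide
[3] i4  sub  -- RAW r5
[4] i5,i6  and;sll  -- 2-wide
[5] i7  bne  -- tail

ISSUED = 4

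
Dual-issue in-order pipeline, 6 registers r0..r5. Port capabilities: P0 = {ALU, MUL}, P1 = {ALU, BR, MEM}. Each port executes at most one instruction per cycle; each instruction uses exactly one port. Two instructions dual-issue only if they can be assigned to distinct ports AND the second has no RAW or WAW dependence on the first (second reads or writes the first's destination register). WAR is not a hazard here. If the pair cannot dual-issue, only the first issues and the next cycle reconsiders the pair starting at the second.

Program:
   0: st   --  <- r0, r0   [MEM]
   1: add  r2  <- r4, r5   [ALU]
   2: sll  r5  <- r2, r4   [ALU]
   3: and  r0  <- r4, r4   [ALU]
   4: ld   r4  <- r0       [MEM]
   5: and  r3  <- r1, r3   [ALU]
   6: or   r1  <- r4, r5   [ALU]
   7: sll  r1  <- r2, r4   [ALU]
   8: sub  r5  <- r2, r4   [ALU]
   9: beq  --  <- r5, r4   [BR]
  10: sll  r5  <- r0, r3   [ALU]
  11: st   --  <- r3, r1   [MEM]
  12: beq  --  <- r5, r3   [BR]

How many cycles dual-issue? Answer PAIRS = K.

PAIRS = 5

0. st.MEM add.ALU @i0&i1  | dual
1. sll.ALU and.ALU @i2&i3  | dual
2. ld.MEM and.ALU @i4&i5  | dual
3. or.ALU @i6  | WAW r1
4. sll.ALU sub.ALU @i7&i8  | dual
5. beq.BR sll.ALU @i9&i10  | dual
6. st.MEM @i11  | no-port MEM/BR
7. beq.BR @i12  | tail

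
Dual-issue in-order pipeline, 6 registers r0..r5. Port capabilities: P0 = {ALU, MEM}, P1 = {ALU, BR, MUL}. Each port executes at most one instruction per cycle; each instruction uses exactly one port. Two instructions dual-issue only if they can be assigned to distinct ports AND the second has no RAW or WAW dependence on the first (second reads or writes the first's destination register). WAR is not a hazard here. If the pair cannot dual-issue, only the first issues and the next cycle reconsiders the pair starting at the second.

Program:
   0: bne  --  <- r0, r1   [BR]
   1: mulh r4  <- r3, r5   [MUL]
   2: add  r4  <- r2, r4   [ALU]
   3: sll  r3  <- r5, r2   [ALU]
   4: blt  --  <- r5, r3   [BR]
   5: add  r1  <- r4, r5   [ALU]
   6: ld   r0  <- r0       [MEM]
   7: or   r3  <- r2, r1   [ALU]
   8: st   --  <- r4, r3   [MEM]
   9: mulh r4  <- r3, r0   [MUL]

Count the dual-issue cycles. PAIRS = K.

PAIRS = 4

0. bne.BR @i0  | no-port BR/MUL
1. mulh.MUL @i1  | RAW+WAW r4
2. add.ALU sll.ALU @i2&i3  | dual
3. blt.BR add.ALU @i4&i5  | dual
4. ld.MEM or.ALU @i6&i7  | dual
5. st.MEM mulh.MUL @i8&i9  | dual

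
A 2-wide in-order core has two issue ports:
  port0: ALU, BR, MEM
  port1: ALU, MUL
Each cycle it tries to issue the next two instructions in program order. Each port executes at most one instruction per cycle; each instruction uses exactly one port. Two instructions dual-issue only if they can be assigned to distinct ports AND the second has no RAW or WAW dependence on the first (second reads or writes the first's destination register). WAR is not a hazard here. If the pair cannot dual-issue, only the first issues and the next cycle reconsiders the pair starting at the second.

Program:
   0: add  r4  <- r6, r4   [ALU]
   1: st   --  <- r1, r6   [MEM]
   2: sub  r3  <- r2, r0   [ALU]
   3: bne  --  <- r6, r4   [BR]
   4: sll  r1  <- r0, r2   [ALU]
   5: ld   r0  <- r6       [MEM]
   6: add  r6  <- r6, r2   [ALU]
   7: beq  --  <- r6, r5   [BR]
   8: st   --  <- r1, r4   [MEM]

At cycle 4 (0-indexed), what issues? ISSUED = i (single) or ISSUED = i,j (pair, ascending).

  cy0 -> i0/i1 (add st) dual
  cy1 -> i2/i3 (sub bne) dual
  cy2 -> i4/i5 (sll ld) dual
  cy3 -> i6 (add) RAW r6
  cy4 -> i7 (beq) no-port BR/MEM
  cy5 -> i8 (st) tail

ISSUED = 7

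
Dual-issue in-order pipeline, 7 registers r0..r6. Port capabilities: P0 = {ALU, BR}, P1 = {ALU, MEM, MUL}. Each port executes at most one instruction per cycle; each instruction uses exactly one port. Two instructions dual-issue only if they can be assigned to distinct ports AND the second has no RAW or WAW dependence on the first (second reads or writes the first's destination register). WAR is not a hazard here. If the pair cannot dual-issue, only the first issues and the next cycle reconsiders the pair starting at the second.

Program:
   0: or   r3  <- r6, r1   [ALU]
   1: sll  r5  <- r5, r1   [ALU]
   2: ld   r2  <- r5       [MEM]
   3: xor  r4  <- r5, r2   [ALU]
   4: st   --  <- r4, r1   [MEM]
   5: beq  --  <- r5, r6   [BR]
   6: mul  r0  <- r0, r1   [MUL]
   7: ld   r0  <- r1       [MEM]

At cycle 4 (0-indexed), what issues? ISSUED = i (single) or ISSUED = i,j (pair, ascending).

[0] i0,i1  or;sll  -- pair
[1] i2  ld  -- RAW r2
[2] i3  xor  -- RAW r4
[3] i4,i5  st;beq  -- pair
[4] i6  mul  -- no-port MUL/MEM
[5] i7  ld  -- tail

ISSUED = 6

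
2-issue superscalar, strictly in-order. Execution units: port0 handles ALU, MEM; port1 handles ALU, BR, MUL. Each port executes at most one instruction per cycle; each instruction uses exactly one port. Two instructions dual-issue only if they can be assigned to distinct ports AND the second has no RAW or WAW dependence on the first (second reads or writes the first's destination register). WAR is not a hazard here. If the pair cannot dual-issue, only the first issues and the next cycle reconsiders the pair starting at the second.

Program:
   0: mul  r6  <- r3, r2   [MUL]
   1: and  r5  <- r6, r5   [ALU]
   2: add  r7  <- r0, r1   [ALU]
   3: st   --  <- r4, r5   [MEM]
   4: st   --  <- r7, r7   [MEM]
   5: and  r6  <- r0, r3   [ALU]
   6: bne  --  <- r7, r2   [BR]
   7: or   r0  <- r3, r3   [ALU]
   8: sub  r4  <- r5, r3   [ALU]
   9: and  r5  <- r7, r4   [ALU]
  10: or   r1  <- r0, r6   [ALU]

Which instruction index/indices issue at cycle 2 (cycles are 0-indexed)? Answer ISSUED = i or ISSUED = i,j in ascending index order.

c0: i0 mul.MUL  RAW r6
c1: i1/i2 and.ALU+add.ALU  2-wide
c2: i3 st.MEM  no-port MEM/MEM
c3: i4/i5 st.MEM+and.ALU  2-wide
c4: i6/i7 bne.BR+or.ALU  2-wide
c5: i8 sub.ALU  RAW r4
c6: i9/i10 and.ALU+or.ALU  2-wide

ISSUED = 3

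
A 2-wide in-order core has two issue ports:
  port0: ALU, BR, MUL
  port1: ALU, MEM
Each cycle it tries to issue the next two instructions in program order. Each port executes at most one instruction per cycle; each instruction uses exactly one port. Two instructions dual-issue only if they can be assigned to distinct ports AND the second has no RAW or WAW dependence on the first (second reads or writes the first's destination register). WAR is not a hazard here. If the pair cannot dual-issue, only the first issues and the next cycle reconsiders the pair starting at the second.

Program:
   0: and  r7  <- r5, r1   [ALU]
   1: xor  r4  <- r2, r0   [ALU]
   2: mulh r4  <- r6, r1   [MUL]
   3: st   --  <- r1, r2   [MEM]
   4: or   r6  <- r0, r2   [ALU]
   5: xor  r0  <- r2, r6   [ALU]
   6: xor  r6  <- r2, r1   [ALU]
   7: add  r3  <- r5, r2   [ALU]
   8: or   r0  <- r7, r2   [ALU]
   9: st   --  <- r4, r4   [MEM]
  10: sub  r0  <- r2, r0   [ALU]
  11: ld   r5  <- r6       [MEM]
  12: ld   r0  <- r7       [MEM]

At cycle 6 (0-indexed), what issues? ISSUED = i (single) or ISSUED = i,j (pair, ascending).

t=0 i0+i1:and.ALU+xor.ALU ; 2-wide
t=1 i2+i3:mulh.MUL+st.MEM ; 2-wide
t=2 i4:or.ALU ; RAW r6
t=3 i5+i6:xor.ALU+xor.ALU ; 2-wide
t=4 i7+i8:add.ALU+or.ALU ; 2-wide
t=5 i9+i10:st.MEM+sub.ALU ; 2-wide
t=6 i11:ld.MEM ; no-port MEM/MEM
t=7 i12:ld.MEM ; tail

ISSUED = 11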